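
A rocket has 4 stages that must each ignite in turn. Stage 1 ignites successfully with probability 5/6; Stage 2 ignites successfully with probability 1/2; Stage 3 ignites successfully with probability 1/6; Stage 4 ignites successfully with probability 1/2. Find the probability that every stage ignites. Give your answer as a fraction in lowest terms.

Each stage is reached only if all earlier stages succeed, so
P = 5/6 × 1/2 × 1/6 × 1/2 = 5/144.

5/144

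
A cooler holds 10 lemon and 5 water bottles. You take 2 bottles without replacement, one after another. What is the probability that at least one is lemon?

P(no lemon) = 5/15 × 4/14 = 20/210 = 2/21.
P(at least one) = 1 − 2/21 = 19/21.

19/21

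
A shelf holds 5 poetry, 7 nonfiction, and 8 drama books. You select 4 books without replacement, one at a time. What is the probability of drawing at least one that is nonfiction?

P(no nonfiction) = 13/20 × 12/19 × 11/18 × 10/17 = 17160/116280 = 143/969.
P(at least one) = 1 − 143/969 = 826/969.

826/969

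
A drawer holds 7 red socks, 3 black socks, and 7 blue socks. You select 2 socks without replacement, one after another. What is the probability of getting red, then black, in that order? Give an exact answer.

21/272

Multiply the probability of each draw given the previous ones:
P = 7/17 × 3/16 = 21/272.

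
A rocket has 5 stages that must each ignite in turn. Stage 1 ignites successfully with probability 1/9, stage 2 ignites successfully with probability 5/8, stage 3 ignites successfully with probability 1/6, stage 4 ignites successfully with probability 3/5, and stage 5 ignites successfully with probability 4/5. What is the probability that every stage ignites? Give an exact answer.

1/180

The events are sequential, so multiply the conditional probabilities:
P = 1/9 × 5/8 × 1/6 × 3/5 × 4/5 = 60/10800 = 1/180.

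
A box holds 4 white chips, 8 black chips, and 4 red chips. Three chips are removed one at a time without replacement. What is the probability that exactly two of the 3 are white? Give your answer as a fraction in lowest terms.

9/70

One ordering (white drawn first) has probability 4/16 × 3/15 × 12/14 = 144/3360 = 3/70.
There are C(3,2) = 3 such orderings, each equally likely, so P = 3 × 3/70 = 9/70.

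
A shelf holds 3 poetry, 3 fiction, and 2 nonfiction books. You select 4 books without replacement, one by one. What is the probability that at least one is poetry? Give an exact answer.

P(no poetry) = 5/8 × 4/7 × 3/6 × 2/5 = 120/1680 = 1/14.
P(at least one) = 1 − 1/14 = 13/14.

13/14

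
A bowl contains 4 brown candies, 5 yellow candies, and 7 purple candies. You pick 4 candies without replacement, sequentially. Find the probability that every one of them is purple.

P(all purple) = 7/16 × 6/15 × 5/14 × 4/13 = 840/43680 = 1/52.

1/52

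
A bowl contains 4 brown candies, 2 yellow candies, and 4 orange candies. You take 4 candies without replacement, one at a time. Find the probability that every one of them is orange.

P = 4/10 × 3/9 × 2/8 × 1/7 = 24/5040 = 1/210.

1/210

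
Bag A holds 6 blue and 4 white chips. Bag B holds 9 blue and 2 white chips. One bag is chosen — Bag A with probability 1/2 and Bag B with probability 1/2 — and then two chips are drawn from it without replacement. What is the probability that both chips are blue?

163/330

From Bag A: P(both blue) = (6/10)(5/9) = 1/3.
From Bag B: P(both blue) = (9/11)(8/10) = 36/55.
Total probability = (1/2)(1/3) + (1/2)(36/55) = 163/330.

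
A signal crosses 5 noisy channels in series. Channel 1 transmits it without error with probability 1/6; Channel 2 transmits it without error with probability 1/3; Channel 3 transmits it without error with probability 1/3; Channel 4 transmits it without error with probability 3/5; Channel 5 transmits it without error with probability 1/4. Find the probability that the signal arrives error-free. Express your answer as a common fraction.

1/360

Each stage is reached only if all earlier stages succeed, so
P = 1/6 × 1/3 × 1/3 × 3/5 × 1/4 = 3/1080 = 1/360.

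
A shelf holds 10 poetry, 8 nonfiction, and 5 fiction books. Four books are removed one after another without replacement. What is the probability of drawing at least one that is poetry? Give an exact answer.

P(no poetry) = 13/23 × 12/22 × 11/21 × 10/20 = 17160/212520 = 13/161.
P(at least one) = 1 − 13/161 = 148/161.

148/161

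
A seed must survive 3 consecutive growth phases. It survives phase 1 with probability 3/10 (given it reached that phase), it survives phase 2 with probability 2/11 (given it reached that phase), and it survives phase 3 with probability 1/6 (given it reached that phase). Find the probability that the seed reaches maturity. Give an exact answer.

The events are sequential, so multiply the conditional probabilities:
P = 3/10 × 2/11 × 1/6 = 6/660 = 1/110.

1/110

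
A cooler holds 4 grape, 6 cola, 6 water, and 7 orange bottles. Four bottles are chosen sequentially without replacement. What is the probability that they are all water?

3/1771

P = 6/23 × 5/22 × 4/21 × 3/20 = 360/212520 = 3/1771.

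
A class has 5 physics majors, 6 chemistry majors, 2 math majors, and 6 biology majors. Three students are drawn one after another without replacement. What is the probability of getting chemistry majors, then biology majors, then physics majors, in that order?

10/323

Chain rule:
P = 6/19 × 6/18 × 5/17 = 180/5814 = 10/323.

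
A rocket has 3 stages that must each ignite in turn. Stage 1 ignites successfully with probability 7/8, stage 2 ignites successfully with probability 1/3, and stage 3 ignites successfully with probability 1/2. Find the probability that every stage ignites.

Multiplying along the chain,
P = 7/8 × 1/3 × 1/2 = 7/48.

7/48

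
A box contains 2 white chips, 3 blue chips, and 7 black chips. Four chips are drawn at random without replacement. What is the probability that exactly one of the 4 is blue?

One ordering (blue drawn first) has probability 3/12 × 9/11 × 8/10 × 7/9 = 1512/11880 = 7/55.
There are C(4,1) = 4 such orderings, each equally likely, so P = 4 × 7/55 = 28/55.

28/55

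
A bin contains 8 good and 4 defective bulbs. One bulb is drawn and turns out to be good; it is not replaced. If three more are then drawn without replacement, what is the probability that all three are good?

After the first draw, 7 of the remaining 11 bulbs are good.
P = 7/11 × 6/10 × 5/9 = 210/990 = 7/33.

7/33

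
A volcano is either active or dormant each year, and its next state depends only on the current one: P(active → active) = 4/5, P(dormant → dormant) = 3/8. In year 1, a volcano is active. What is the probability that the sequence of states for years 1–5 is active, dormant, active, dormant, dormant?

3/320

Year 1 is given. For each transition, use the conditional probability from the current state:
P(dormant | active) = 1/5; P(active | dormant) = 5/8; P(dormant | active) = 1/5; P(dormant | dormant) = 3/8.
P = 1/5 × 5/8 × 1/5 × 3/8 = 15/1600 = 3/320.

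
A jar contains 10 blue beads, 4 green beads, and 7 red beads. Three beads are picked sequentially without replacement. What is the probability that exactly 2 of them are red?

One ordering (red drawn first) has probability 7/21 × 6/20 × 14/19 = 588/7980 = 7/95.
There are C(3,2) = 3 such orderings, each equally likely, so P = 3 × 7/95 = 21/95.

21/95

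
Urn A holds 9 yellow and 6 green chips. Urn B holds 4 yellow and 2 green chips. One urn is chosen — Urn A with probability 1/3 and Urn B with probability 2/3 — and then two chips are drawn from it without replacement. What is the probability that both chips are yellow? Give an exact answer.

8/21

From Urn A: P(both yellow) = (9/15)(8/14) = 12/35.
From Urn B: P(both yellow) = (4/6)(3/5) = 2/5.
Total probability = (1/3)(12/35) + (2/3)(2/5) = 8/21.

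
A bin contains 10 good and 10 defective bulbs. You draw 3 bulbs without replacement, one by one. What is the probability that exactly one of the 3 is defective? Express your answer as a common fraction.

One ordering (defective drawn first) has probability 10/20 × 10/19 × 9/18 = 900/6840 = 5/38.
There are C(3,1) = 3 such orderings, each equally likely, so P = 3 × 5/38 = 15/38.

15/38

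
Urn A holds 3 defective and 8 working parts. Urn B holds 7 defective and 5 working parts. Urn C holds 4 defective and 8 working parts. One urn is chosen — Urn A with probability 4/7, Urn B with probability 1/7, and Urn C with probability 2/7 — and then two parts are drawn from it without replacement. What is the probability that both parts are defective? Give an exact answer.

79/770

From Urn A: P(both defective) = (3/11)(2/10) = 3/55.
From Urn B: P(both defective) = (7/12)(6/11) = 7/22.
From Urn C: P(both defective) = (4/12)(3/11) = 1/11.
Total probability = (4/7)(3/55) + (1/7)(7/22) + (2/7)(1/11) = 79/770.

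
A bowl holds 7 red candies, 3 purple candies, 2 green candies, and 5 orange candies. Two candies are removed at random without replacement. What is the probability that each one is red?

P(all red) = 7/17 × 6/16 = 42/272 = 21/136.

21/136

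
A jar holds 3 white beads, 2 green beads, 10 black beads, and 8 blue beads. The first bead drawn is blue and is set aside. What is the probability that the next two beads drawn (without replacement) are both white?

With the first bead removed, 3 white remain out of 22.
P = 3/22 × 2/21 = 6/462 = 1/77.

1/77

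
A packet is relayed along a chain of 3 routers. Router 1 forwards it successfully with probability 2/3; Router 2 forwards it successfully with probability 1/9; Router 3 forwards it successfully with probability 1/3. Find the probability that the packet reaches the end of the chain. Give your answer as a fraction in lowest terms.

Each stage is reached only if all earlier stages succeed, so
P = 2/3 × 1/9 × 1/3 = 2/81.

2/81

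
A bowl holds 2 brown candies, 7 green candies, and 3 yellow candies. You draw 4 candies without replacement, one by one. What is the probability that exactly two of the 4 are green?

14/33

One ordering (green drawn first) has probability 7/12 × 6/11 × 5/10 × 4/9 = 840/11880 = 7/99.
There are C(4,2) = 6 such orderings, each equally likely, so P = 6 × 7/99 = 14/33.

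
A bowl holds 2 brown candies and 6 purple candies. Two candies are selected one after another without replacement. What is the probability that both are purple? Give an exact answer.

15/28

P(all purple) = 6/8 × 5/7 = 30/56 = 15/28.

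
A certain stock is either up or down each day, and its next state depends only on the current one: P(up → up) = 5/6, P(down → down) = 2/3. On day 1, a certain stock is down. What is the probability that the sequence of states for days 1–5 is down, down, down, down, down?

16/81

Day 1 is given. For each transition, use the conditional probability from the current state:
P(down | down) = 2/3; P(down | down) = 2/3; P(down | down) = 2/3; P(down | down) = 2/3.
P = 2/3 × 2/3 × 2/3 × 2/3 = 16/81.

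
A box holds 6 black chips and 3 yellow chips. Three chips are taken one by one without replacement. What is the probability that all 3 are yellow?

P(every draw is yellow) = 3/9 × 2/8 × 1/7 = 6/504 = 1/84.

1/84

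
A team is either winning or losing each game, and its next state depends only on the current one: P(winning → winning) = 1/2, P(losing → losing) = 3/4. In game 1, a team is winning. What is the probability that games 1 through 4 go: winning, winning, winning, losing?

Game 1 is given. For each transition, use the conditional probability from the current state:
P(winning | winning) = 1/2; P(winning | winning) = 1/2; P(losing | winning) = 1/2.
P = 1/2 × 1/2 × 1/2 = 1/8.

1/8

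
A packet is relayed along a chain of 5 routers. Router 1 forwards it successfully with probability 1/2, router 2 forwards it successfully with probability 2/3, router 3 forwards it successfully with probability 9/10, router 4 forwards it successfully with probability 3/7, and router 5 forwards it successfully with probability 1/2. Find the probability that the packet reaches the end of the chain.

9/140

Each stage is reached only if all earlier stages succeed, so
P = 1/2 × 2/3 × 9/10 × 3/7 × 1/2 = 54/840 = 9/140.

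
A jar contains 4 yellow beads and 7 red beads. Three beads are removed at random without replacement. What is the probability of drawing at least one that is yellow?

P(no yellow) = 7/11 × 6/10 × 5/9 = 210/990 = 7/33.
P(at least one) = 1 − 7/33 = 26/33.

26/33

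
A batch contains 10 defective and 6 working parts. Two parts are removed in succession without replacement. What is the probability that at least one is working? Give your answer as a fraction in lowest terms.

P(no working) = 10/16 × 9/15 = 90/240 = 3/8.
P(at least one) = 1 − 3/8 = 5/8.

5/8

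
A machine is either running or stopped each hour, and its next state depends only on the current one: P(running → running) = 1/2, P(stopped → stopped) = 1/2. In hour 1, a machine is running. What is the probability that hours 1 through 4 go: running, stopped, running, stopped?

1/8

Hour 1 is given. For each transition, use the conditional probability from the current state:
P(stopped | running) = 1/2; P(running | stopped) = 1/2; P(stopped | running) = 1/2.
P = 1/2 × 1/2 × 1/2 = 1/8.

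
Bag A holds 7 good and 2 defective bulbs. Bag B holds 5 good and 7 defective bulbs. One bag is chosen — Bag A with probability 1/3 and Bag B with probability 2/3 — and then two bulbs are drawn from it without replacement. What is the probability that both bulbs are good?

13/44

From Bag A: P(both good) = (7/9)(6/8) = 7/12.
From Bag B: P(both good) = (5/12)(4/11) = 5/33.
Total probability = (1/3)(7/12) + (2/3)(5/33) = 13/44.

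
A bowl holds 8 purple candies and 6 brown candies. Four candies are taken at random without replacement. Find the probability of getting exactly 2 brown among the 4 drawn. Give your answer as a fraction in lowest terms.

60/143

One ordering (brown drawn first) has probability 6/14 × 5/13 × 8/12 × 7/11 = 1680/24024 = 10/143.
There are C(4,2) = 6 such orderings, each equally likely, so P = 6 × 10/143 = 60/143.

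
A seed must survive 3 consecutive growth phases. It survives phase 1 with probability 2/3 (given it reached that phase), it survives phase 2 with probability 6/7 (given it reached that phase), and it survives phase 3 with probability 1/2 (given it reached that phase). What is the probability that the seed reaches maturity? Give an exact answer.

Each stage is reached only if all earlier stages succeed, so
P = 2/3 × 6/7 × 1/2 = 12/42 = 2/7.

2/7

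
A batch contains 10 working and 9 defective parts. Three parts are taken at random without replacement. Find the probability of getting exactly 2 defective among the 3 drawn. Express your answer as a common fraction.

One ordering (defective drawn first) has probability 9/19 × 8/18 × 10/17 = 720/5814 = 40/323.
There are C(3,2) = 3 such orderings, each equally likely, so P = 3 × 40/323 = 120/323.

120/323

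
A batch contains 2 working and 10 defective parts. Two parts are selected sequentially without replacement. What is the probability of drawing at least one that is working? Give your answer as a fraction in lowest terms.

P(no working) = 10/12 × 9/11 = 90/132 = 15/22.
P(at least one) = 1 − 15/22 = 7/22.

7/22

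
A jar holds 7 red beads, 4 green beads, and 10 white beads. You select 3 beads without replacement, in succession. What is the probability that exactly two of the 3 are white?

99/266

One ordering (white drawn first) has probability 10/21 × 9/20 × 11/19 = 990/7980 = 33/266.
There are C(3,2) = 3 such orderings, each equally likely, so P = 3 × 33/266 = 99/266.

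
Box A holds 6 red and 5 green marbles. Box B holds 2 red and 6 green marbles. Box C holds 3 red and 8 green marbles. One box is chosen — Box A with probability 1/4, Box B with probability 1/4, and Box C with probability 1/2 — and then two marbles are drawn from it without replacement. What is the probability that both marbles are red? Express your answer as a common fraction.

643/6160

From Box A: P(both red) = (6/11)(5/10) = 3/11.
From Box B: P(both red) = (2/8)(1/7) = 1/28.
From Box C: P(both red) = (3/11)(2/10) = 3/55.
Total probability = (1/4)(3/11) + (1/4)(1/28) + (1/2)(3/55) = 643/6160.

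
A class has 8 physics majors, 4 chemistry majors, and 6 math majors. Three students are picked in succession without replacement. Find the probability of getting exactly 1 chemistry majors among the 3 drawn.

One ordering (a chemistry major drawn first) has probability 4/18 × 14/17 × 13/16 = 728/4896 = 91/612.
There are C(3,1) = 3 such orderings, each equally likely, so P = 3 × 91/612 = 91/204.

91/204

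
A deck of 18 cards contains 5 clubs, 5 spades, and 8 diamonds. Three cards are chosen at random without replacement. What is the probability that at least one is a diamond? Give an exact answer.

29/34

P(no diamonds) = 10/18 × 9/17 × 8/16 = 720/4896 = 5/34.
P(at least one) = 1 − 5/34 = 29/34.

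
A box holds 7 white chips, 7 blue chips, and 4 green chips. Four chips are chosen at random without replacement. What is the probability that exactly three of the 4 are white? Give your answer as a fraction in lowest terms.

77/612

One ordering (white drawn first) has probability 7/18 × 6/17 × 5/16 × 11/15 = 2310/73440 = 77/2448.
There are C(4,3) = 4 such orderings, each equally likely, so P = 4 × 77/2448 = 77/612.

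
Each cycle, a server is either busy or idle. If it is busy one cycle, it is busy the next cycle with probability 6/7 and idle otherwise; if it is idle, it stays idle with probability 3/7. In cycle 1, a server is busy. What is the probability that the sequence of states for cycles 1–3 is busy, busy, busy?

36/49

Cycle 1 is given. For each transition, use the conditional probability from the current state:
P(busy | busy) = 6/7; P(busy | busy) = 6/7.
P = 6/7 × 6/7 = 36/49.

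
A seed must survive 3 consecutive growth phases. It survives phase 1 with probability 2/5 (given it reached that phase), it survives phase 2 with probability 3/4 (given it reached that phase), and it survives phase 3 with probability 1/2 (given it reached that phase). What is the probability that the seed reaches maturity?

3/20

The events are sequential, so multiply the conditional probabilities:
P = 2/5 × 3/4 × 1/2 = 6/40 = 3/20.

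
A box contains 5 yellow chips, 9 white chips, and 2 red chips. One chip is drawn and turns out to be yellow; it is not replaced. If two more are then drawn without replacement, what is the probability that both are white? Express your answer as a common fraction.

12/35

After the first draw, 9 of the remaining 15 chips are white.
P = 9/15 × 8/14 = 72/210 = 12/35.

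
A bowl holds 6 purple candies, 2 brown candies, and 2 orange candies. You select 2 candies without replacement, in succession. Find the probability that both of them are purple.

P(every draw is purple) = 6/10 × 5/9 = 30/90 = 1/3.

1/3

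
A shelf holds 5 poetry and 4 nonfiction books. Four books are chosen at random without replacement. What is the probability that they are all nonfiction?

P(every draw is nonfiction) = 4/9 × 3/8 × 2/7 × 1/6 = 24/3024 = 1/126.

1/126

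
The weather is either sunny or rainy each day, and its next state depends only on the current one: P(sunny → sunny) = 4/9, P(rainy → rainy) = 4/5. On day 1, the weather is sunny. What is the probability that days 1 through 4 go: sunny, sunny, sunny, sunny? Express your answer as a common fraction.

Day 1 is given. For each transition, use the conditional probability from the current state:
P(sunny | sunny) = 4/9; P(sunny | sunny) = 4/9; P(sunny | sunny) = 4/9.
P = 4/9 × 4/9 × 4/9 = 64/729.

64/729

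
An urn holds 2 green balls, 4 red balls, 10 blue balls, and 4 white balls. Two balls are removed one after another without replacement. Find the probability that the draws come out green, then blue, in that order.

Each draw changes the counts, so multiply the conditional probabilities along the sequence:
P = 2/20 × 10/19 = 20/380 = 1/19.

1/19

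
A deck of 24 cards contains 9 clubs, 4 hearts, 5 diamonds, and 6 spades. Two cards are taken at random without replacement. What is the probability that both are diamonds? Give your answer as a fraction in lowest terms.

5/138

P(all diamonds) = 5/24 × 4/23 = 20/552 = 5/138.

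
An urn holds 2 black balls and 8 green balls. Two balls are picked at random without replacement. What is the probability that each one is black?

1/45

P = 2/10 × 1/9 = 2/90 = 1/45.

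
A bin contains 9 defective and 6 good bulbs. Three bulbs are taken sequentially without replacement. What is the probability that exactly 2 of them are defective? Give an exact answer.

One ordering (defective drawn first) has probability 9/15 × 8/14 × 6/13 = 432/2730 = 72/455.
There are C(3,2) = 3 such orderings, each equally likely, so P = 3 × 72/455 = 216/455.

216/455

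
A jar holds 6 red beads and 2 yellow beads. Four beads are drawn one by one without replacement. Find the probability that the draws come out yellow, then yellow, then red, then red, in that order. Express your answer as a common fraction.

Each draw changes the counts, so multiply the conditional probabilities along the sequence:
P = 2/8 × 1/7 × 6/6 × 5/5 = 60/1680 = 1/28.

1/28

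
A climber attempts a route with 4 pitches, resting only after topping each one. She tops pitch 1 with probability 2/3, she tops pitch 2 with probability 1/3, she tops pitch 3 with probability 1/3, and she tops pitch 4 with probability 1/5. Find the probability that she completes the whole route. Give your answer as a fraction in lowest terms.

Each stage is reached only if all earlier stages succeed, so
P = 2/3 × 1/3 × 1/3 × 1/5 = 2/135.

2/135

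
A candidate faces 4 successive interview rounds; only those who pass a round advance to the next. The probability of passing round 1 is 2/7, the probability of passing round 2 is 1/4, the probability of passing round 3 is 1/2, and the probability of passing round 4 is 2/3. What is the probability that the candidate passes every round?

1/42

The events are sequential, so multiply the conditional probabilities:
P = 2/7 × 1/4 × 1/2 × 2/3 = 4/168 = 1/42.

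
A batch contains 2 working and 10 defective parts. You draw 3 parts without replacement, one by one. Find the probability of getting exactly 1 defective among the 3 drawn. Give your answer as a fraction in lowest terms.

One ordering (defective drawn first) has probability 10/12 × 2/11 × 1/10 = 20/1320 = 1/66.
There are C(3,1) = 3 such orderings, each equally likely, so P = 3 × 1/66 = 1/22.

1/22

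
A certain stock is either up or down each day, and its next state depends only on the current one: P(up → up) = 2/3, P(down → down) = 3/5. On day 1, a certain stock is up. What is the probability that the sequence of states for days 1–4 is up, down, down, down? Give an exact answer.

Day 1 is given. For each transition, use the conditional probability from the current state:
P(down | up) = 1/3; P(down | down) = 3/5; P(down | down) = 3/5.
P = 1/3 × 3/5 × 3/5 = 9/75 = 3/25.

3/25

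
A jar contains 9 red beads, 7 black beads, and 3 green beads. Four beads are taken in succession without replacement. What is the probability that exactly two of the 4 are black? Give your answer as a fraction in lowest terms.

231/646

One ordering (black drawn first) has probability 7/19 × 6/18 × 12/17 × 11/16 = 5544/93024 = 77/1292.
There are C(4,2) = 6 such orderings, each equally likely, so P = 6 × 77/1292 = 231/646.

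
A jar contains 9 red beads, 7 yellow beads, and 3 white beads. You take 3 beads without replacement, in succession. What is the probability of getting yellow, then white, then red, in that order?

Each draw changes the counts, so multiply the conditional probabilities along the sequence:
P = 7/19 × 3/18 × 9/17 = 189/5814 = 21/646.

21/646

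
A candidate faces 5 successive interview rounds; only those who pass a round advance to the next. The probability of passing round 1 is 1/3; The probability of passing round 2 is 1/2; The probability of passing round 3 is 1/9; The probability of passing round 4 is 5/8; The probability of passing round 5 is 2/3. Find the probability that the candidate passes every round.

The events are sequential, so multiply the conditional probabilities:
P = 1/3 × 1/2 × 1/9 × 5/8 × 2/3 = 10/1296 = 5/648.

5/648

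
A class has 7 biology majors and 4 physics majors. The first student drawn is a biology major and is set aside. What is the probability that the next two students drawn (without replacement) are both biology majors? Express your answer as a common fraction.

1/3

After the first draw, 6 of the remaining 10 students are biology majors.
P = 6/10 × 5/9 = 30/90 = 1/3.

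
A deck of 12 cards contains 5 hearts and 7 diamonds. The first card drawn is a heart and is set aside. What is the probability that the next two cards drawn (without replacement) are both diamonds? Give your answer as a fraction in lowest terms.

21/55

After the first draw, 7 of the remaining 11 cards are diamonds.
P = 7/11 × 6/10 = 42/110 = 21/55.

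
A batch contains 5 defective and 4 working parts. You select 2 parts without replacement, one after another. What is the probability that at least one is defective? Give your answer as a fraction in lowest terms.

P(no defective) = 4/9 × 3/8 = 12/72 = 1/6.
P(at least one) = 1 − 1/6 = 5/6.

5/6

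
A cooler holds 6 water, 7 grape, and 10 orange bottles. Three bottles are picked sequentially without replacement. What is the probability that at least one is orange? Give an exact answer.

135/161

P(no orange) = 13/23 × 12/22 × 11/21 = 1716/10626 = 26/161.
P(at least one) = 1 − 26/161 = 135/161.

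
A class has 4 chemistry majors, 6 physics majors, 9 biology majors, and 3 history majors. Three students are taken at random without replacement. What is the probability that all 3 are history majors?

1/1540

P = 3/22 × 2/21 × 1/20 = 6/9240 = 1/1540.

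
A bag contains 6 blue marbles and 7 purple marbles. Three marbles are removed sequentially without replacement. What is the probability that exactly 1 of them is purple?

One ordering (purple drawn first) has probability 7/13 × 6/12 × 5/11 = 210/1716 = 35/286.
There are C(3,1) = 3 such orderings, each equally likely, so P = 3 × 35/286 = 105/286.

105/286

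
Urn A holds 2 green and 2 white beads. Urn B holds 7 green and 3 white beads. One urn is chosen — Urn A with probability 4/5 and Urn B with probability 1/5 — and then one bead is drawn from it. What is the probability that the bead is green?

27/50

From Urn A: P(green) = 2/4.
From Urn B: P(green) = 7/10.
Total probability = (4/5)(2/4) + (1/5)(7/10) = 27/50.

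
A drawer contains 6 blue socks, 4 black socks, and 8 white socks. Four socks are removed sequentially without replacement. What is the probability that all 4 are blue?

P(all blue) = 6/18 × 5/17 × 4/16 × 3/15 = 360/73440 = 1/204.

1/204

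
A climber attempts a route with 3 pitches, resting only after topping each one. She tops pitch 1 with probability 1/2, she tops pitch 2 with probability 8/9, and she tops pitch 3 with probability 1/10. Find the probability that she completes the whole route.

2/45

Each stage is reached only if all earlier stages succeed, so
P = 1/2 × 8/9 × 1/10 = 8/180 = 2/45.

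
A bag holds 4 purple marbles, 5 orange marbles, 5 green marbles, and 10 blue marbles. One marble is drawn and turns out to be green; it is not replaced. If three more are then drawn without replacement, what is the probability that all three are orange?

With the first marble removed, 5 orange remain out of 23.
P = 5/23 × 4/22 × 3/21 = 60/10626 = 10/1771.

10/1771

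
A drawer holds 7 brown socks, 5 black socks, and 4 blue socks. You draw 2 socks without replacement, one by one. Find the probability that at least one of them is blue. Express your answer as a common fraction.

P(no blue) = 12/16 × 11/15 = 132/240 = 11/20.
P(at least one) = 1 − 11/20 = 9/20.

9/20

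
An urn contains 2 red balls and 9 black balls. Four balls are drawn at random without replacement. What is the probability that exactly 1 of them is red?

One ordering (red drawn first) has probability 2/11 × 9/10 × 8/9 × 7/8 = 1008/7920 = 7/55.
There are C(4,1) = 4 such orderings, each equally likely, so P = 4 × 7/55 = 28/55.

28/55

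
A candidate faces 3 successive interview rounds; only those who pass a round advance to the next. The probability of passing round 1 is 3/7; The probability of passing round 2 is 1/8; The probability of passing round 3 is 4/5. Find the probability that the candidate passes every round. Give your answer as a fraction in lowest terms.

Multiplying along the chain,
P = 3/7 × 1/8 × 4/5 = 12/280 = 3/70.

3/70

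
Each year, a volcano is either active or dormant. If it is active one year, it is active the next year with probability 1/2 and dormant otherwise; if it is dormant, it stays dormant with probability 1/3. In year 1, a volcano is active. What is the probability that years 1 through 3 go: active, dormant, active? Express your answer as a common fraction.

Year 1 is given. For each transition, use the conditional probability from the current state:
P(dormant | active) = 1/2; P(active | dormant) = 2/3.
P = 1/2 × 2/3 = 2/6 = 1/3.

1/3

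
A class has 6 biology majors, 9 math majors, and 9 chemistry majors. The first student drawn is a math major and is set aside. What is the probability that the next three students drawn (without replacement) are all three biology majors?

20/1771

With the first student removed, 6 biology majors remain out of 23.
P = 6/23 × 5/22 × 4/21 = 120/10626 = 20/1771.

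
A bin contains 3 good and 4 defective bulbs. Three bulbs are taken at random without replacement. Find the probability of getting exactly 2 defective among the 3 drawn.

One ordering (defective drawn first) has probability 4/7 × 3/6 × 3/5 = 36/210 = 6/35.
There are C(3,2) = 3 such orderings, each equally likely, so P = 3 × 6/35 = 18/35.

18/35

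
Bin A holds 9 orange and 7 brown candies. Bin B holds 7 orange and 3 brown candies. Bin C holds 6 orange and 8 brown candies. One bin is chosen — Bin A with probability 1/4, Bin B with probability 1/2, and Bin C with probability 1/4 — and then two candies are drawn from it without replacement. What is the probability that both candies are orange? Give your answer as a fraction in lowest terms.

From Bin A: P(both orange) = (9/16)(8/15) = 3/10.
From Bin B: P(both orange) = (7/10)(6/9) = 7/15.
From Bin C: P(both orange) = (6/14)(5/13) = 15/91.
Total probability = (1/4)(3/10) + (1/2)(7/15) + (1/4)(15/91) = 3817/10920.

3817/10920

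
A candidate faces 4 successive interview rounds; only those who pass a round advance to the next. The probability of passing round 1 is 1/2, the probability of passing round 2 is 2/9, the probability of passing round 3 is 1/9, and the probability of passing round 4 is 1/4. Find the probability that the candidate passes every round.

1/324

The events are sequential, so multiply the conditional probabilities:
P = 1/2 × 2/9 × 1/9 × 1/4 = 2/648 = 1/324.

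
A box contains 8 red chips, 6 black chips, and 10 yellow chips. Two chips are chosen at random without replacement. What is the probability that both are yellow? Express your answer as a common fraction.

15/92

P = 10/24 × 9/23 = 90/552 = 15/92.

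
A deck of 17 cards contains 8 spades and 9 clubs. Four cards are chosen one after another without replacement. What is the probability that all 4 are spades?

P = 8/17 × 7/16 × 6/15 × 5/14 = 1680/57120 = 1/34.

1/34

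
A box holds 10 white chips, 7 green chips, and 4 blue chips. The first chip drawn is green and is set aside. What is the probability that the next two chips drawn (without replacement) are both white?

9/38

After the first draw, 10 of the remaining 20 chips are white.
P = 10/20 × 9/19 = 90/380 = 9/38.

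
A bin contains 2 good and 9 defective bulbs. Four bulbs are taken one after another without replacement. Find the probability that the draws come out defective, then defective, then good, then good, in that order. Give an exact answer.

Chain rule:
P = 9/11 × 8/10 × 2/9 × 1/8 = 144/7920 = 1/55.

1/55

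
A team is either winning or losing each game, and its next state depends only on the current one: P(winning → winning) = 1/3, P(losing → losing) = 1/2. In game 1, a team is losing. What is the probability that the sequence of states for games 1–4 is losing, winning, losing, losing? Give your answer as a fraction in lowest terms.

1/6

Game 1 is given. For each transition, use the conditional probability from the current state:
P(winning | losing) = 1/2; P(losing | winning) = 2/3; P(losing | losing) = 1/2.
P = 1/2 × 2/3 × 1/2 = 2/12 = 1/6.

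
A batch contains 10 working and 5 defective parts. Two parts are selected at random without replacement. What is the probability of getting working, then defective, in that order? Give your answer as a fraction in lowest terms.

5/21

Chain rule:
P = 10/15 × 5/14 = 50/210 = 5/21.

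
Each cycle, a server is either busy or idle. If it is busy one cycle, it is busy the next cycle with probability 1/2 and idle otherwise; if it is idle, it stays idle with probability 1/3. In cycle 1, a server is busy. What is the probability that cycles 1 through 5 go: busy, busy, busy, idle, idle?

Cycle 1 is given. For each transition, use the conditional probability from the current state:
P(busy | busy) = 1/2; P(busy | busy) = 1/2; P(idle | busy) = 1/2; P(idle | idle) = 1/3.
P = 1/2 × 1/2 × 1/2 × 1/3 = 1/24.

1/24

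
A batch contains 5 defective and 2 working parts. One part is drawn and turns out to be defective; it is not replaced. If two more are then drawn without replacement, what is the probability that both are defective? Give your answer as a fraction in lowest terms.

2/5

With the first part removed, 4 defective remain out of 6.
P = 4/6 × 3/5 = 12/30 = 2/5.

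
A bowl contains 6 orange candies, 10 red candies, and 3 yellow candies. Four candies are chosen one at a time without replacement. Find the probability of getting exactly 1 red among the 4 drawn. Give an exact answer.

One ordering (red drawn first) has probability 10/19 × 9/18 × 8/17 × 7/16 = 5040/93024 = 35/646.
There are C(4,1) = 4 such orderings, each equally likely, so P = 4 × 35/646 = 70/323.

70/323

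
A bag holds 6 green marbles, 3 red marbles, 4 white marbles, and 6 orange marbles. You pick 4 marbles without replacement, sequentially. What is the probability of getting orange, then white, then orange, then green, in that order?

5/646

Chain rule:
P = 6/19 × 4/18 × 5/17 × 6/16 = 720/93024 = 5/646.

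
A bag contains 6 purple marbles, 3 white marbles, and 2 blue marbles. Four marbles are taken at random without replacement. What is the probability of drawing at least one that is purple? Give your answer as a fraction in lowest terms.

P(no purple) = 5/11 × 4/10 × 3/9 × 2/8 = 120/7920 = 1/66.
P(at least one) = 1 − 1/66 = 65/66.

65/66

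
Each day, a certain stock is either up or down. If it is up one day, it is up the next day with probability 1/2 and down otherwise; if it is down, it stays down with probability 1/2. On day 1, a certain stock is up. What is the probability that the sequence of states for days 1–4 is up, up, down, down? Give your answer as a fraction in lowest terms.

Day 1 is given. For each transition, use the conditional probability from the current state:
P(up | up) = 1/2; P(down | up) = 1/2; P(down | down) = 1/2.
P = 1/2 × 1/2 × 1/2 = 1/8.

1/8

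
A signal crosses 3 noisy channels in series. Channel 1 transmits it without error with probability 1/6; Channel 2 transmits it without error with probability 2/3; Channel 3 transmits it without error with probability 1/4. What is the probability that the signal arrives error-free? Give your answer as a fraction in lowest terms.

Each stage is reached only if all earlier stages succeed, so
P = 1/6 × 2/3 × 1/4 = 2/72 = 1/36.

1/36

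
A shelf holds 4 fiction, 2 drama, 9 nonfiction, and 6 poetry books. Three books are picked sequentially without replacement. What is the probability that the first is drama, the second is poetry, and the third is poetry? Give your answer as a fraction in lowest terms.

Multiply the probability of each draw given the previous ones:
P = 2/21 × 6/20 × 5/19 = 60/7980 = 1/133.

1/133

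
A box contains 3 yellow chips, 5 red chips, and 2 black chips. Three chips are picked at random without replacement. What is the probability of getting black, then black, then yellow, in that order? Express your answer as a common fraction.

1/120

Each draw changes the counts, so multiply the conditional probabilities along the sequence:
P = 2/10 × 1/9 × 3/8 = 6/720 = 1/120.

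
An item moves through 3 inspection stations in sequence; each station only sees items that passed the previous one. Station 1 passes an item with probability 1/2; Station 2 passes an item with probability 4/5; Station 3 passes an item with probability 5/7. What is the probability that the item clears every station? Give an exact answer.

The events are sequential, so multiply the conditional probabilities:
P = 1/2 × 4/5 × 5/7 = 20/70 = 2/7.

2/7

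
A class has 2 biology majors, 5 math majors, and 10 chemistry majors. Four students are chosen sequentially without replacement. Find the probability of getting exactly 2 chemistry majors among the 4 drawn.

27/68

One ordering (chemistry majors drawn first) has probability 10/17 × 9/16 × 7/15 × 6/14 = 3780/57120 = 9/136.
There are C(4,2) = 6 such orderings, each equally likely, so P = 6 × 9/136 = 27/68.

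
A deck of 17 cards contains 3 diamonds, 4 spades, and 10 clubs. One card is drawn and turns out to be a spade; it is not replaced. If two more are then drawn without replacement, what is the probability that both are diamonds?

1/40

With the first card removed, 3 diamonds remain out of 16.
P = 3/16 × 2/15 = 6/240 = 1/40.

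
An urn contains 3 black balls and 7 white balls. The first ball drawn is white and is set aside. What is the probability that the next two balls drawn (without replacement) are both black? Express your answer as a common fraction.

With the first ball removed, 3 black remain out of 9.
P = 3/9 × 2/8 = 6/72 = 1/12.

1/12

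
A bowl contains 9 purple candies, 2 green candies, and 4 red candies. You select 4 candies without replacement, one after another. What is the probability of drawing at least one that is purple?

90/91

P(no purple) = 6/15 × 5/14 × 4/13 × 3/12 = 360/32760 = 1/91.
P(at least one) = 1 − 1/91 = 90/91.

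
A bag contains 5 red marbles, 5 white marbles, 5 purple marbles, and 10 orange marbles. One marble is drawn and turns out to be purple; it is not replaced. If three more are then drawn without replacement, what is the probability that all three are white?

After the first draw, 5 of the remaining 24 marbles are white.
P = 5/24 × 4/23 × 3/22 = 60/12144 = 5/1012.

5/1012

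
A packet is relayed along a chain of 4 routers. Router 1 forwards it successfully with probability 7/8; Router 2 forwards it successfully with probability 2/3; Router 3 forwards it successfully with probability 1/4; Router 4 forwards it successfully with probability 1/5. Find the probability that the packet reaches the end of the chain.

Each stage is reached only if all earlier stages succeed, so
P = 7/8 × 2/3 × 1/4 × 1/5 = 14/480 = 7/240.

7/240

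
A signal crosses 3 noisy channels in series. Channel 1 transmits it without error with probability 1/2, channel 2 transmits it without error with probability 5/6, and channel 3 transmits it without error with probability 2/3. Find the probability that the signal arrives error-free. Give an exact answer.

5/18

Each stage is reached only if all earlier stages succeed, so
P = 1/2 × 5/6 × 2/3 = 10/36 = 5/18.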